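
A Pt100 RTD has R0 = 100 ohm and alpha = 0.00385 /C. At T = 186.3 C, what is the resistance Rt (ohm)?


The RTD equation: Rt = R0 * (1 + alpha * T).
Rt = 100 * (1 + 0.00385 * 186.3)
Rt = 100 * (1 + 0.717255)
Rt = 100 * 1.717255
Rt = 171.726 ohm

171.726 ohm


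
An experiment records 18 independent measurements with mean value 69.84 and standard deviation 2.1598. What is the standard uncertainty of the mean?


The standard uncertainty for Type A evaluation is u = s / sqrt(n).
u = 2.1598 / sqrt(18)
u = 2.1598 / 4.2426
u = 0.5091

0.5091


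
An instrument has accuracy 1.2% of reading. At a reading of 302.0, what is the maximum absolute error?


Absolute error = (accuracy% / 100) * reading.
Error = (1.2 / 100) * 302.0
Error = 0.012 * 302.0
Error = 3.624

3.624


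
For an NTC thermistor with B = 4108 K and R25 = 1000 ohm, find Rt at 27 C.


NTC thermistor equation: Rt = R25 * exp(B * (1/T - 1/T25)).
T in Kelvin: 300.15 K, T25 = 298.15 K
1/T - 1/T25 = 1/300.15 - 1/298.15 = -2.235e-05
B * (1/T - 1/T25) = 4108 * -2.235e-05 = -0.0918
Rt = 1000 * exp(-0.0918) = 912.3 ohm

912.3 ohm


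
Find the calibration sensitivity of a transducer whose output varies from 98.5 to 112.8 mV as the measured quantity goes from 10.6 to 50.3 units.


Sensitivity = (y2 - y1) / (x2 - x1).
S = (112.8 - 98.5) / (50.3 - 10.6)
S = 14.3 / 39.7
S = 0.3602 mV/unit

0.3602 mV/unit


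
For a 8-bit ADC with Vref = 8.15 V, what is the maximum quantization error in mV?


The maximum quantization error is +/- LSB/2.
LSB = Vref / 2^n = 8.15 / 256 = 0.03183594 V
Max error = LSB / 2 = 0.03183594 / 2 = 0.01591797 V
Max error = 15.918 mV

15.918 mV


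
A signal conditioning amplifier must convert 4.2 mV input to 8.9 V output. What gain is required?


Gain = Vout / Vin (converting to same units).
G = 8.9 V / 4.2 mV
G = 8900.0 mV / 4.2 mV
G = 2119.05

2119.05


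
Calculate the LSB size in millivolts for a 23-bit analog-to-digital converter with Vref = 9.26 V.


The resolution (LSB) of an ADC is Vref / 2^n.
LSB = 9.26 / 2^23
LSB = 9.26 / 8388608
LSB = 1.1e-06 V = 0.00110388 mV

0.00110388 mV


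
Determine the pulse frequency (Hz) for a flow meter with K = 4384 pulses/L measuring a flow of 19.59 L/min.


Frequency = K * Q / 60 (converting L/min to L/s).
f = 4384 * 19.59 / 60
f = 85882.56 / 60
f = 1431.38 Hz

1431.38 Hz


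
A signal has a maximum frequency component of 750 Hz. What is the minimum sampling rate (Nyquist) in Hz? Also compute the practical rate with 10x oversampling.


By Nyquist theorem, fs_min = 2 * fmax.
fs_min = 2 * 750 = 1500 Hz
Practical rate = 10 * fs_min = 10 * 1500 = 15000 Hz

fs_min = 1500 Hz, fs_practical = 15000 Hz


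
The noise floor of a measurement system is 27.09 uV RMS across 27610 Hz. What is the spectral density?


Noise spectral density = Vrms / sqrt(BW).
NSD = 27.09 / sqrt(27610)
NSD = 27.09 / 166.1626
NSD = 0.163 uV/sqrt(Hz)

0.163 uV/sqrt(Hz)


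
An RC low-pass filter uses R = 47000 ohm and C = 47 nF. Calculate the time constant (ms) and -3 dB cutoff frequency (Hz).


Time constant: tau = R * C.
tau = 47000 * 4.70e-08 = 0.002209 s
tau = 2.209 ms
Cutoff frequency: fc = 1 / (2*pi*R*C).
fc = 1 / (2*pi*0.002209) = 72.05 Hz

tau = 2.209 ms, fc = 72.05 Hz


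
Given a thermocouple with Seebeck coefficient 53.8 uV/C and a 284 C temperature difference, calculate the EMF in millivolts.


The thermocouple output V = sensitivity * dT.
V = 53.8 uV/C * 284 C
V = 15279.2 uV
V = 15.279 mV

15.279 mV


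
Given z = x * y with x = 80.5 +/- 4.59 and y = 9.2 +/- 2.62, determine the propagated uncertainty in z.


For a product z = x*y, the relative uncertainty is:
uz/z = sqrt((ux/x)^2 + (uy/y)^2)
Relative uncertainties: ux/x = 4.59/80.5 = 0.057019
uy/y = 2.62/9.2 = 0.284783
z = 80.5 * 9.2 = 740.6
uz = 740.6 * sqrt(0.057019^2 + 0.284783^2) = 215.096

215.096


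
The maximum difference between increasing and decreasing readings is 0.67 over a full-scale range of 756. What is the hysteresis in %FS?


Hysteresis = (max difference / full scale) * 100%.
H = (0.67 / 756) * 100
H = 0.089 %FS

0.089 %FS


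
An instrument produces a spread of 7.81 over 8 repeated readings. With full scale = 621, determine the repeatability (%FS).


Repeatability = (spread / full scale) * 100%.
R = (7.81 / 621) * 100
R = 1.258 %FS

1.258 %FS


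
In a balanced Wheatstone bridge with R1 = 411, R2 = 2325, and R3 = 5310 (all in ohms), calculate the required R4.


At balance: R1*R4 = R2*R3, so R4 = R2*R3/R1.
R4 = 2325 * 5310 / 411
R4 = 12345750 / 411
R4 = 30038.32 ohm

30038.32 ohm


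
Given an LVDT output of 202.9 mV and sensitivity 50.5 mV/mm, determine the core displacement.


Displacement = Vout / sensitivity.
d = 202.9 / 50.5
d = 4.018 mm

4.018 mm


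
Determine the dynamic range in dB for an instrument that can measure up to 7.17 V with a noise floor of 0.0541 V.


Dynamic range = 20 * log10(Vmax / Vnoise).
DR = 20 * log10(7.17 / 0.0541)
DR = 20 * log10(132.53)
DR = 42.45 dB

42.45 dB


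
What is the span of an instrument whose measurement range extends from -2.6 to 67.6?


Span = upper range - lower range.
Span = 67.6 - (-2.6)
Span = 70.2

70.2


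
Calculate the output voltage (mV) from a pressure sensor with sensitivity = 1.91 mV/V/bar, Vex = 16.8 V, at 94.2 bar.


Output = sensitivity * Vex * P.
Vout = 1.91 * 16.8 * 94.2
Vout = 32.088 * 94.2
Vout = 3022.69 mV

3022.69 mV


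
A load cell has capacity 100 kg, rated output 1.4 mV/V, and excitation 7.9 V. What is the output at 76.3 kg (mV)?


Vout = rated_output * Vex * (load / capacity).
Vout = 1.4 * 7.9 * (76.3 / 100)
Vout = 1.4 * 7.9 * 0.763
Vout = 8.439 mV

8.439 mV


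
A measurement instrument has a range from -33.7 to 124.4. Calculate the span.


Span = upper range - lower range.
Span = 124.4 - (-33.7)
Span = 158.1

158.1


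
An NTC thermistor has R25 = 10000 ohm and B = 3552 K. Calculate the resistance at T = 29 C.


NTC thermistor equation: Rt = R25 * exp(B * (1/T - 1/T25)).
T in Kelvin: 302.15 K, T25 = 298.15 K
1/T - 1/T25 = 1/302.15 - 1/298.15 = -4.44e-05
B * (1/T - 1/T25) = 3552 * -4.44e-05 = -0.1577
Rt = 10000 * exp(-0.1577) = 8540.9 ohm

8540.9 ohm


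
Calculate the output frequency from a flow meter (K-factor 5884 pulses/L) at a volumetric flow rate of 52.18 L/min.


Frequency = K * Q / 60 (converting L/min to L/s).
f = 5884 * 52.18 / 60
f = 307027.12 / 60
f = 5117.12 Hz

5117.12 Hz


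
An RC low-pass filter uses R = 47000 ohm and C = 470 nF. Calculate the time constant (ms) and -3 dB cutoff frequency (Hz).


Time constant: tau = R * C.
tau = 47000 * 4.70e-07 = 0.02209 s
tau = 22.09 ms
Cutoff frequency: fc = 1 / (2*pi*R*C).
fc = 1 / (2*pi*0.02209) = 7.2 Hz

tau = 22.09 ms, fc = 7.2 Hz


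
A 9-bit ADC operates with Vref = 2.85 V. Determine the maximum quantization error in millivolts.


The maximum quantization error is +/- LSB/2.
LSB = Vref / 2^n = 2.85 / 512 = 0.00556641 V
Max error = LSB / 2 = 0.00556641 / 2 = 0.0027832 V
Max error = 2.7832 mV

2.7832 mV


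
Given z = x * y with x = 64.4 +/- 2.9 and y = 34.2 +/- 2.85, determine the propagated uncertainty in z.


For a product z = x*y, the relative uncertainty is:
uz/z = sqrt((ux/x)^2 + (uy/y)^2)
Relative uncertainties: ux/x = 2.9/64.4 = 0.045031
uy/y = 2.85/34.2 = 0.083333
z = 64.4 * 34.2 = 2202.5
uz = 2202.5 * sqrt(0.045031^2 + 0.083333^2) = 208.623

208.623


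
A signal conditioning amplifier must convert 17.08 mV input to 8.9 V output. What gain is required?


Gain = Vout / Vin (converting to same units).
G = 8.9 V / 17.08 mV
G = 8900.0 mV / 17.08 mV
G = 521.08

521.08


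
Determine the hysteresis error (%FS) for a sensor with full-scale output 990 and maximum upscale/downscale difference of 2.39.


Hysteresis = (max difference / full scale) * 100%.
H = (2.39 / 990) * 100
H = 0.241 %FS

0.241 %FS


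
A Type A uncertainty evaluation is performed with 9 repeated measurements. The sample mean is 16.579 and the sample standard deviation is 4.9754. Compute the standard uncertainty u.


The standard uncertainty for Type A evaluation is u = s / sqrt(n).
u = 4.9754 / sqrt(9)
u = 4.9754 / 3.0
u = 1.6585

1.6585


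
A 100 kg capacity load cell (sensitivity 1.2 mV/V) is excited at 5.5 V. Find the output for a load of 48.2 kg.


Vout = rated_output * Vex * (load / capacity).
Vout = 1.2 * 5.5 * (48.2 / 100)
Vout = 1.2 * 5.5 * 0.482
Vout = 3.181 mV

3.181 mV


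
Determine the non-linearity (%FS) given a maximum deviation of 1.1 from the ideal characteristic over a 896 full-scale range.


Linearity error = (max deviation / full scale) * 100%.
Linearity = (1.1 / 896) * 100
Linearity = 0.123 %FS

0.123 %FS


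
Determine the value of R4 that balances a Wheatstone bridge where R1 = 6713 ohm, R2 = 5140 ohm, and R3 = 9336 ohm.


At balance: R1*R4 = R2*R3, so R4 = R2*R3/R1.
R4 = 5140 * 9336 / 6713
R4 = 47987040 / 6713
R4 = 7148.37 ohm

7148.37 ohm


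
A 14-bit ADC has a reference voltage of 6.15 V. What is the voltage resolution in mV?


The resolution (LSB) of an ADC is Vref / 2^n.
LSB = 6.15 / 2^14
LSB = 6.15 / 16384
LSB = 0.00037537 V = 0.37536621 mV

0.37536621 mV


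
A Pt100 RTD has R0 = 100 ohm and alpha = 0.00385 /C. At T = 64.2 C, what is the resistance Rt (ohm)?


The RTD equation: Rt = R0 * (1 + alpha * T).
Rt = 100 * (1 + 0.00385 * 64.2)
Rt = 100 * (1 + 0.24717)
Rt = 100 * 1.24717
Rt = 124.717 ohm

124.717 ohm


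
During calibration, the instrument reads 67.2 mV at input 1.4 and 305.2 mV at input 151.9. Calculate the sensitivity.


Sensitivity = (y2 - y1) / (x2 - x1).
S = (305.2 - 67.2) / (151.9 - 1.4)
S = 238.0 / 150.5
S = 1.5814 mV/unit

1.5814 mV/unit


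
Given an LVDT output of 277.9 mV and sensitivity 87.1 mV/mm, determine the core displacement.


Displacement = Vout / sensitivity.
d = 277.9 / 87.1
d = 3.191 mm

3.191 mm


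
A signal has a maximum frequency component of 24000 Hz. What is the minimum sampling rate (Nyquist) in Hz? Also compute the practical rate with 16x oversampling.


By Nyquist theorem, fs_min = 2 * fmax.
fs_min = 2 * 24000 = 48000 Hz
Practical rate = 16 * fs_min = 16 * 48000 = 768000 Hz

fs_min = 48000 Hz, fs_practical = 768000 Hz


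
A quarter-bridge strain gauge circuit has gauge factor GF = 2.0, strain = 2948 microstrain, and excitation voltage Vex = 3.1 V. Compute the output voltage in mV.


Quarter bridge output: Vout = (GF * epsilon * Vex) / 4.
Vout = (2.0 * 2948e-6 * 3.1) / 4
Vout = 0.0182776 / 4 V
Vout = 0.0045694 V = 4.5694 mV

4.5694 mV


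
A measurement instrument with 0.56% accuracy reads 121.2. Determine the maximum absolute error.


Absolute error = (accuracy% / 100) * reading.
Error = (0.56 / 100) * 121.2
Error = 0.0056 * 121.2
Error = 0.6787

0.6787


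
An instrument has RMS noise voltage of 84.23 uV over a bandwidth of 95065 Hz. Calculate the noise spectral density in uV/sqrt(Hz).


Noise spectral density = Vrms / sqrt(BW).
NSD = 84.23 / sqrt(95065)
NSD = 84.23 / 308.3261
NSD = 0.2732 uV/sqrt(Hz)

0.2732 uV/sqrt(Hz)


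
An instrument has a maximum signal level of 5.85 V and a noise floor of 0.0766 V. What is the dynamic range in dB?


Dynamic range = 20 * log10(Vmax / Vnoise).
DR = 20 * log10(5.85 / 0.0766)
DR = 20 * log10(76.37)
DR = 37.66 dB

37.66 dB


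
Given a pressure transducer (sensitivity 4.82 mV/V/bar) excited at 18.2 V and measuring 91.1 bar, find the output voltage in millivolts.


Output = sensitivity * Vex * P.
Vout = 4.82 * 18.2 * 91.1
Vout = 87.724 * 91.1
Vout = 7991.66 mV

7991.66 mV


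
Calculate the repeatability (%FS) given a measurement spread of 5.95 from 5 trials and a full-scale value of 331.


Repeatability = (spread / full scale) * 100%.
R = (5.95 / 331) * 100
R = 1.798 %FS

1.798 %FS


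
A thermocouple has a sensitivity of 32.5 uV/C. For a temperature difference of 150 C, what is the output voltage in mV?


The thermocouple output V = sensitivity * dT.
V = 32.5 uV/C * 150 C
V = 4875.0 uV
V = 4.875 mV

4.875 mV


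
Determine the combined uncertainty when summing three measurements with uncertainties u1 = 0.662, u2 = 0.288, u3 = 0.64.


For a sum of independent quantities, uc = sqrt(u1^2 + u2^2 + u3^2).
uc = sqrt(0.662^2 + 0.288^2 + 0.64^2)
uc = sqrt(0.438244 + 0.082944 + 0.4096)
uc = 0.9648

0.9648


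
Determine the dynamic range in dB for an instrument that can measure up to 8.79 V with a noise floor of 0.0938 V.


Dynamic range = 20 * log10(Vmax / Vnoise).
DR = 20 * log10(8.79 / 0.0938)
DR = 20 * log10(93.71)
DR = 39.44 dB

39.44 dB


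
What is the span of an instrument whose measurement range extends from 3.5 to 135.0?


Span = upper range - lower range.
Span = 135.0 - (3.5)
Span = 131.5

131.5


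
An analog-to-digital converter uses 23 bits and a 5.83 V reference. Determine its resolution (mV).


The resolution (LSB) of an ADC is Vref / 2^n.
LSB = 5.83 / 2^23
LSB = 5.83 / 8388608
LSB = 6.9e-07 V = 0.00069499 mV

0.00069499 mV


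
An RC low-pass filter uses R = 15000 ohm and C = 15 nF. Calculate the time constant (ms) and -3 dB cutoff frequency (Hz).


Time constant: tau = R * C.
tau = 15000 * 1.50e-08 = 0.000225 s
tau = 0.225 ms
Cutoff frequency: fc = 1 / (2*pi*R*C).
fc = 1 / (2*pi*0.000225) = 707.36 Hz

tau = 0.225 ms, fc = 707.36 Hz


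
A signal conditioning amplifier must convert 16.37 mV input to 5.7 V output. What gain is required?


Gain = Vout / Vin (converting to same units).
G = 5.7 V / 16.37 mV
G = 5700.0 mV / 16.37 mV
G = 348.2

348.2


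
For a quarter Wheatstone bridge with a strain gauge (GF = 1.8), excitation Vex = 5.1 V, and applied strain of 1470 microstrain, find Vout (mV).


Quarter bridge output: Vout = (GF * epsilon * Vex) / 4.
Vout = (1.8 * 1470e-6 * 5.1) / 4
Vout = 0.0134946 / 4 V
Vout = 0.00337365 V = 3.3736 mV

3.3736 mV


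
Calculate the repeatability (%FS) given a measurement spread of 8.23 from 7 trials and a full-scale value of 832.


Repeatability = (spread / full scale) * 100%.
R = (8.23 / 832) * 100
R = 0.989 %FS

0.989 %FS


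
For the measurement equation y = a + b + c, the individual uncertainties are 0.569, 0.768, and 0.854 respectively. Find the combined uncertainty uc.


For a sum of independent quantities, uc = sqrt(u1^2 + u2^2 + u3^2).
uc = sqrt(0.569^2 + 0.768^2 + 0.854^2)
uc = sqrt(0.323761 + 0.589824 + 0.729316)
uc = 1.2818

1.2818


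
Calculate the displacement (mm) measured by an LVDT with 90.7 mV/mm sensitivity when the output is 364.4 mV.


Displacement = Vout / sensitivity.
d = 364.4 / 90.7
d = 4.018 mm

4.018 mm


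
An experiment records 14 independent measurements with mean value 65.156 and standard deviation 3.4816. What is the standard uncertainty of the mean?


The standard uncertainty for Type A evaluation is u = s / sqrt(n).
u = 3.4816 / sqrt(14)
u = 3.4816 / 3.7417
u = 0.9305

0.9305


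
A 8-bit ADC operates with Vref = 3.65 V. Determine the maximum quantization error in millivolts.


The maximum quantization error is +/- LSB/2.
LSB = Vref / 2^n = 3.65 / 256 = 0.01425781 V
Max error = LSB / 2 = 0.01425781 / 2 = 0.00712891 V
Max error = 7.1289 mV

7.1289 mV


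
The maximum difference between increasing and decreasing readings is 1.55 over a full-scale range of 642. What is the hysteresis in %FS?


Hysteresis = (max difference / full scale) * 100%.
H = (1.55 / 642) * 100
H = 0.241 %FS

0.241 %FS


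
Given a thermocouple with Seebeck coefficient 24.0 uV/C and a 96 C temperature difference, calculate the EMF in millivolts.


The thermocouple output V = sensitivity * dT.
V = 24.0 uV/C * 96 C
V = 2304.0 uV
V = 2.304 mV

2.304 mV


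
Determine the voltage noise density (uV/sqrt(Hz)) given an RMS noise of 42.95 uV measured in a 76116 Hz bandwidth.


Noise spectral density = Vrms / sqrt(BW).
NSD = 42.95 / sqrt(76116)
NSD = 42.95 / 275.8913
NSD = 0.1557 uV/sqrt(Hz)

0.1557 uV/sqrt(Hz)


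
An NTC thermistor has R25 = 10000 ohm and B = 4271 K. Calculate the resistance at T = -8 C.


NTC thermistor equation: Rt = R25 * exp(B * (1/T - 1/T25)).
T in Kelvin: 265.15 K, T25 = 298.15 K
1/T - 1/T25 = 1/265.15 - 1/298.15 = 0.00041743
B * (1/T - 1/T25) = 4271 * 0.00041743 = 1.7829
Rt = 10000 * exp(1.7829) = 59468.4 ohm

59468.4 ohm


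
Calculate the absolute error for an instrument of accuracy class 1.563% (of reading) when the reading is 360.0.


Absolute error = (accuracy% / 100) * reading.
Error = (1.563 / 100) * 360.0
Error = 0.01563 * 360.0
Error = 5.6268

5.6268


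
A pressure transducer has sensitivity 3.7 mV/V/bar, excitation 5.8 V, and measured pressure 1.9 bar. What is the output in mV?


Output = sensitivity * Vex * P.
Vout = 3.7 * 5.8 * 1.9
Vout = 21.46 * 1.9
Vout = 40.77 mV

40.77 mV


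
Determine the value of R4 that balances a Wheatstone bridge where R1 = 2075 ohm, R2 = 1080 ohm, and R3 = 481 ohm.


At balance: R1*R4 = R2*R3, so R4 = R2*R3/R1.
R4 = 1080 * 481 / 2075
R4 = 519480 / 2075
R4 = 250.35 ohm

250.35 ohm


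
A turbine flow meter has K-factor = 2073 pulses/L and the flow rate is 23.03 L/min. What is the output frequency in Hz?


Frequency = K * Q / 60 (converting L/min to L/s).
f = 2073 * 23.03 / 60
f = 47741.19 / 60
f = 795.69 Hz

795.69 Hz


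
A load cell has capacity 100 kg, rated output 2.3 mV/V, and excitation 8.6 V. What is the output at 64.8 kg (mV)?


Vout = rated_output * Vex * (load / capacity).
Vout = 2.3 * 8.6 * (64.8 / 100)
Vout = 2.3 * 8.6 * 0.648
Vout = 12.817 mV

12.817 mV


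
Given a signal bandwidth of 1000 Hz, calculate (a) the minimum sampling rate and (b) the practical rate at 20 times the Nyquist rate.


By Nyquist theorem, fs_min = 2 * fmax.
fs_min = 2 * 1000 = 2000 Hz
Practical rate = 20 * fs_min = 20 * 2000 = 40000 Hz

fs_min = 2000 Hz, fs_practical = 40000 Hz


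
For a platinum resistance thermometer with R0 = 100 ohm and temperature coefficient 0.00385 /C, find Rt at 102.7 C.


The RTD equation: Rt = R0 * (1 + alpha * T).
Rt = 100 * (1 + 0.00385 * 102.7)
Rt = 100 * (1 + 0.395395)
Rt = 100 * 1.395395
Rt = 139.54 ohm

139.54 ohm


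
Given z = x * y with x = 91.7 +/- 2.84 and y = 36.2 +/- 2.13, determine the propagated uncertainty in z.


For a product z = x*y, the relative uncertainty is:
uz/z = sqrt((ux/x)^2 + (uy/y)^2)
Relative uncertainties: ux/x = 2.84/91.7 = 0.030971
uy/y = 2.13/36.2 = 0.05884
z = 91.7 * 36.2 = 3319.5
uz = 3319.5 * sqrt(0.030971^2 + 0.05884^2) = 220.726

220.726


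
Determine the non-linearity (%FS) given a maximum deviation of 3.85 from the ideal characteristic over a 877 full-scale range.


Linearity error = (max deviation / full scale) * 100%.
Linearity = (3.85 / 877) * 100
Linearity = 0.439 %FS

0.439 %FS


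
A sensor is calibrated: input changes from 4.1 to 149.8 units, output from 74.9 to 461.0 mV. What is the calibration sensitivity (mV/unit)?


Sensitivity = (y2 - y1) / (x2 - x1).
S = (461.0 - 74.9) / (149.8 - 4.1)
S = 386.1 / 145.7
S = 2.65 mV/unit

2.65 mV/unit


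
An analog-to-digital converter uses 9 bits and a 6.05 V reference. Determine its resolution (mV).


The resolution (LSB) of an ADC is Vref / 2^n.
LSB = 6.05 / 2^9
LSB = 6.05 / 512
LSB = 0.01181641 V = 11.81640625 mV

11.81640625 mV


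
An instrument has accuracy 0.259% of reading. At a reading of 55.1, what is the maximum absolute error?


Absolute error = (accuracy% / 100) * reading.
Error = (0.259 / 100) * 55.1
Error = 0.00259 * 55.1
Error = 0.1427

0.1427


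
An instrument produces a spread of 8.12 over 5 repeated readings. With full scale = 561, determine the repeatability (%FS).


Repeatability = (spread / full scale) * 100%.
R = (8.12 / 561) * 100
R = 1.447 %FS

1.447 %FS


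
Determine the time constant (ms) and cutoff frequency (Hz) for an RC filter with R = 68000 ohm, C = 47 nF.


Time constant: tau = R * C.
tau = 68000 * 4.70e-08 = 0.003196 s
tau = 3.196 ms
Cutoff frequency: fc = 1 / (2*pi*R*C).
fc = 1 / (2*pi*0.003196) = 49.8 Hz

tau = 3.196 ms, fc = 49.8 Hz


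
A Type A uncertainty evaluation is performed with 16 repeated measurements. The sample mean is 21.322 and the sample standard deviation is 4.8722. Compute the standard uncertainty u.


The standard uncertainty for Type A evaluation is u = s / sqrt(n).
u = 4.8722 / sqrt(16)
u = 4.8722 / 4.0
u = 1.2181

1.2181


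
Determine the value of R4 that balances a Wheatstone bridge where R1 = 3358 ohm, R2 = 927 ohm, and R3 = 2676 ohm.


At balance: R1*R4 = R2*R3, so R4 = R2*R3/R1.
R4 = 927 * 2676 / 3358
R4 = 2480652 / 3358
R4 = 738.73 ohm

738.73 ohm


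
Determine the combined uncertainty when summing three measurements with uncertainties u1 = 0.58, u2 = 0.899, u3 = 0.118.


For a sum of independent quantities, uc = sqrt(u1^2 + u2^2 + u3^2).
uc = sqrt(0.58^2 + 0.899^2 + 0.118^2)
uc = sqrt(0.3364 + 0.808201 + 0.013924)
uc = 1.0763

1.0763


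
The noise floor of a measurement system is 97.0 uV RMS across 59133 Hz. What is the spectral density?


Noise spectral density = Vrms / sqrt(BW).
NSD = 97.0 / sqrt(59133)
NSD = 97.0 / 243.1728
NSD = 0.3989 uV/sqrt(Hz)

0.3989 uV/sqrt(Hz)


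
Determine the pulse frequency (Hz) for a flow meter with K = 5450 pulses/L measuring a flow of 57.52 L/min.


Frequency = K * Q / 60 (converting L/min to L/s).
f = 5450 * 57.52 / 60
f = 313484.0 / 60
f = 5224.73 Hz

5224.73 Hz


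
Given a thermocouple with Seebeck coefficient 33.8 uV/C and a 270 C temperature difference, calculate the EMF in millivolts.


The thermocouple output V = sensitivity * dT.
V = 33.8 uV/C * 270 C
V = 9126.0 uV
V = 9.126 mV

9.126 mV


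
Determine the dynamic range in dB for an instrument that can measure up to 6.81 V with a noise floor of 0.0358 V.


Dynamic range = 20 * log10(Vmax / Vnoise).
DR = 20 * log10(6.81 / 0.0358)
DR = 20 * log10(190.22)
DR = 45.59 dB

45.59 dB


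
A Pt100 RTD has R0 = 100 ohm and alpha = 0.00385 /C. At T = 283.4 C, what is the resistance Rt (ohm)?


The RTD equation: Rt = R0 * (1 + alpha * T).
Rt = 100 * (1 + 0.00385 * 283.4)
Rt = 100 * (1 + 1.09109)
Rt = 100 * 2.09109
Rt = 209.109 ohm

209.109 ohm


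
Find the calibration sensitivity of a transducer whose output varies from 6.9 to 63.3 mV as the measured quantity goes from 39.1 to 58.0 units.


Sensitivity = (y2 - y1) / (x2 - x1).
S = (63.3 - 6.9) / (58.0 - 39.1)
S = 56.4 / 18.9
S = 2.9841 mV/unit

2.9841 mV/unit


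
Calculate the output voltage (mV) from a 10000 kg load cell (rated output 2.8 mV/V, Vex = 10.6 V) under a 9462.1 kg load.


Vout = rated_output * Vex * (load / capacity).
Vout = 2.8 * 10.6 * (9462.1 / 10000)
Vout = 2.8 * 10.6 * 0.94621
Vout = 28.084 mV

28.084 mV


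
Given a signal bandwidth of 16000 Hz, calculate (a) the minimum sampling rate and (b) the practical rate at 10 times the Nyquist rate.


By Nyquist theorem, fs_min = 2 * fmax.
fs_min = 2 * 16000 = 32000 Hz
Practical rate = 10 * fs_min = 10 * 32000 = 320000 Hz

fs_min = 32000 Hz, fs_practical = 320000 Hz


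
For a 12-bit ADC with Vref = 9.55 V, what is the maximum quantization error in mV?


The maximum quantization error is +/- LSB/2.
LSB = Vref / 2^n = 9.55 / 4096 = 0.00233154 V
Max error = LSB / 2 = 0.00233154 / 2 = 0.00116577 V
Max error = 1.1658 mV

1.1658 mV


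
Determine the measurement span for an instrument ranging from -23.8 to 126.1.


Span = upper range - lower range.
Span = 126.1 - (-23.8)
Span = 149.9

149.9


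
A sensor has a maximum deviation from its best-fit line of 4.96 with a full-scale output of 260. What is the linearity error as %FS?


Linearity error = (max deviation / full scale) * 100%.
Linearity = (4.96 / 260) * 100
Linearity = 1.908 %FS

1.908 %FS


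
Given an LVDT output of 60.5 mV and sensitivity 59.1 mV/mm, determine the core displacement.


Displacement = Vout / sensitivity.
d = 60.5 / 59.1
d = 1.024 mm

1.024 mm


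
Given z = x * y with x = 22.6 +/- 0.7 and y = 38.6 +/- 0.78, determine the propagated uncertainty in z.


For a product z = x*y, the relative uncertainty is:
uz/z = sqrt((ux/x)^2 + (uy/y)^2)
Relative uncertainties: ux/x = 0.7/22.6 = 0.030973
uy/y = 0.78/38.6 = 0.020207
z = 22.6 * 38.6 = 872.4
uz = 872.4 * sqrt(0.030973^2 + 0.020207^2) = 32.262

32.262


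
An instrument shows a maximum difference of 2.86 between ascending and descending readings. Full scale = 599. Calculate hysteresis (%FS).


Hysteresis = (max difference / full scale) * 100%.
H = (2.86 / 599) * 100
H = 0.477 %FS

0.477 %FS


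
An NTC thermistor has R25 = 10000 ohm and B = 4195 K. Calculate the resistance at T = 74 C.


NTC thermistor equation: Rt = R25 * exp(B * (1/T - 1/T25)).
T in Kelvin: 347.15 K, T25 = 298.15 K
1/T - 1/T25 = 1/347.15 - 1/298.15 = -0.00047342
B * (1/T - 1/T25) = 4195 * -0.00047342 = -1.986
Rt = 10000 * exp(-1.986) = 1372.5 ohm

1372.5 ohm


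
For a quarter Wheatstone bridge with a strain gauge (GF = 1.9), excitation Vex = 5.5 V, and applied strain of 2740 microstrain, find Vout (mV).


Quarter bridge output: Vout = (GF * epsilon * Vex) / 4.
Vout = (1.9 * 2740e-6 * 5.5) / 4
Vout = 0.028633 / 4 V
Vout = 0.00715825 V = 7.1582 mV

7.1582 mV


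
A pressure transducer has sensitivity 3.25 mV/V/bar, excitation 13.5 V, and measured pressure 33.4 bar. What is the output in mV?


Output = sensitivity * Vex * P.
Vout = 3.25 * 13.5 * 33.4
Vout = 43.875 * 33.4
Vout = 1465.42 mV

1465.42 mV


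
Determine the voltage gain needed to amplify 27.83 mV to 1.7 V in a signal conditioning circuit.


Gain = Vout / Vin (converting to same units).
G = 1.7 V / 27.83 mV
G = 1700.0 mV / 27.83 mV
G = 61.09

61.09


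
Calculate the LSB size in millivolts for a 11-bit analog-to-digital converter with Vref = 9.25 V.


The resolution (LSB) of an ADC is Vref / 2^n.
LSB = 9.25 / 2^11
LSB = 9.25 / 2048
LSB = 0.0045166 V = 4.51660156 mV

4.51660156 mV


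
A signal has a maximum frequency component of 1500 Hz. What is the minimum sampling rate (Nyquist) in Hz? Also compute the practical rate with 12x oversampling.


By Nyquist theorem, fs_min = 2 * fmax.
fs_min = 2 * 1500 = 3000 Hz
Practical rate = 12 * fs_min = 12 * 3000 = 36000 Hz

fs_min = 3000 Hz, fs_practical = 36000 Hz


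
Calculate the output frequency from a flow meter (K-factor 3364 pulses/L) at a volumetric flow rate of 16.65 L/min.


Frequency = K * Q / 60 (converting L/min to L/s).
f = 3364 * 16.65 / 60
f = 56010.6 / 60
f = 933.51 Hz

933.51 Hz


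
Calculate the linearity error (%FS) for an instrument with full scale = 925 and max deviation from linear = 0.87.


Linearity error = (max deviation / full scale) * 100%.
Linearity = (0.87 / 925) * 100
Linearity = 0.094 %FS

0.094 %FS


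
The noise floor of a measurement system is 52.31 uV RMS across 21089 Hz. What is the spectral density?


Noise spectral density = Vrms / sqrt(BW).
NSD = 52.31 / sqrt(21089)
NSD = 52.31 / 145.2205
NSD = 0.3602 uV/sqrt(Hz)

0.3602 uV/sqrt(Hz)


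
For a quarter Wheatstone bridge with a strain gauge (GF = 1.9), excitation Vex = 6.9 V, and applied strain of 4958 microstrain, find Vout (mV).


Quarter bridge output: Vout = (GF * epsilon * Vex) / 4.
Vout = (1.9 * 4958e-6 * 6.9) / 4
Vout = 0.06499938 / 4 V
Vout = 0.01624984 V = 16.2498 mV

16.2498 mV


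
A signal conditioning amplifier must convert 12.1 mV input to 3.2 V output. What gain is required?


Gain = Vout / Vin (converting to same units).
G = 3.2 V / 12.1 mV
G = 3200.0 mV / 12.1 mV
G = 264.46

264.46


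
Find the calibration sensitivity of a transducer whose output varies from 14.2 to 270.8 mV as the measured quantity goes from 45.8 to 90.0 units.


Sensitivity = (y2 - y1) / (x2 - x1).
S = (270.8 - 14.2) / (90.0 - 45.8)
S = 256.6 / 44.2
S = 5.8054 mV/unit

5.8054 mV/unit


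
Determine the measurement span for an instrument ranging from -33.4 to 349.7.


Span = upper range - lower range.
Span = 349.7 - (-33.4)
Span = 383.1

383.1


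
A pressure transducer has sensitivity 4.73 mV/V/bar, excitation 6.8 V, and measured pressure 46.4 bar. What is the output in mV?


Output = sensitivity * Vex * P.
Vout = 4.73 * 6.8 * 46.4
Vout = 32.164 * 46.4
Vout = 1492.41 mV

1492.41 mV


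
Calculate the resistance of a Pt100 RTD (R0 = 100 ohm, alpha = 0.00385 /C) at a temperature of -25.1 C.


The RTD equation: Rt = R0 * (1 + alpha * T).
Rt = 100 * (1 + 0.00385 * -25.1)
Rt = 100 * (1 + -0.096635)
Rt = 100 * 0.903365
Rt = 90.337 ohm

90.337 ohm


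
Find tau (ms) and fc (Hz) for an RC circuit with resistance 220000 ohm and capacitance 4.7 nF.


Time constant: tau = R * C.
tau = 220000 * 4.70e-09 = 0.001034 s
tau = 1.034 ms
Cutoff frequency: fc = 1 / (2*pi*R*C).
fc = 1 / (2*pi*0.001034) = 153.92 Hz

tau = 1.034 ms, fc = 153.92 Hz


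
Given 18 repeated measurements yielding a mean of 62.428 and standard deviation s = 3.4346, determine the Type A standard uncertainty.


The standard uncertainty for Type A evaluation is u = s / sqrt(n).
u = 3.4346 / sqrt(18)
u = 3.4346 / 4.2426
u = 0.8095

0.8095


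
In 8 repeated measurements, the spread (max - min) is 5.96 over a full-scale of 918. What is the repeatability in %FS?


Repeatability = (spread / full scale) * 100%.
R = (5.96 / 918) * 100
R = 0.649 %FS

0.649 %FS


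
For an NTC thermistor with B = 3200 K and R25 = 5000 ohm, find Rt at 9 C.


NTC thermistor equation: Rt = R25 * exp(B * (1/T - 1/T25)).
T in Kelvin: 282.15 K, T25 = 298.15 K
1/T - 1/T25 = 1/282.15 - 1/298.15 = 0.0001902
B * (1/T - 1/T25) = 3200 * 0.0001902 = 0.6086
Rt = 5000 * exp(0.6086) = 9189.6 ohm

9189.6 ohm


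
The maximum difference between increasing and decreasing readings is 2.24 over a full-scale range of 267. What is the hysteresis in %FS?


Hysteresis = (max difference / full scale) * 100%.
H = (2.24 / 267) * 100
H = 0.839 %FS

0.839 %FS


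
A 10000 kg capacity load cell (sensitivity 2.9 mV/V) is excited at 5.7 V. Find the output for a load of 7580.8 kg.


Vout = rated_output * Vex * (load / capacity).
Vout = 2.9 * 5.7 * (7580.8 / 10000)
Vout = 2.9 * 5.7 * 0.75808
Vout = 12.531 mV

12.531 mV


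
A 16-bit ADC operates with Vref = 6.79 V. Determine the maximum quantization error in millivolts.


The maximum quantization error is +/- LSB/2.
LSB = Vref / 2^n = 6.79 / 65536 = 0.00010361 V
Max error = LSB / 2 = 0.00010361 / 2 = 5.18e-05 V
Max error = 0.0518 mV

0.0518 mV


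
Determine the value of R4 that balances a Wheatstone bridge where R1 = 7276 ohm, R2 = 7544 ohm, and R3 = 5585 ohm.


At balance: R1*R4 = R2*R3, so R4 = R2*R3/R1.
R4 = 7544 * 5585 / 7276
R4 = 42133240 / 7276
R4 = 5790.71 ohm

5790.71 ohm


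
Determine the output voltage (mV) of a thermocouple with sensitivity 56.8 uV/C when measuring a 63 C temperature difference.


The thermocouple output V = sensitivity * dT.
V = 56.8 uV/C * 63 C
V = 3578.4 uV
V = 3.578 mV

3.578 mV


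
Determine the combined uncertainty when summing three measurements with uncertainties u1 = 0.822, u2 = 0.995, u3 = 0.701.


For a sum of independent quantities, uc = sqrt(u1^2 + u2^2 + u3^2).
uc = sqrt(0.822^2 + 0.995^2 + 0.701^2)
uc = sqrt(0.675684 + 0.990025 + 0.491401)
uc = 1.4687

1.4687


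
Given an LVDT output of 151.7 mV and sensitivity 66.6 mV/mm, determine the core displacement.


Displacement = Vout / sensitivity.
d = 151.7 / 66.6
d = 2.278 mm

2.278 mm


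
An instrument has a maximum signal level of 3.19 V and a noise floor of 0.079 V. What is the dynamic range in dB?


Dynamic range = 20 * log10(Vmax / Vnoise).
DR = 20 * log10(3.19 / 0.079)
DR = 20 * log10(40.38)
DR = 32.12 dB

32.12 dB


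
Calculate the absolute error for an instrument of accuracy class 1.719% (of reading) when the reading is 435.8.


Absolute error = (accuracy% / 100) * reading.
Error = (1.719 / 100) * 435.8
Error = 0.01719 * 435.8
Error = 7.4914

7.4914


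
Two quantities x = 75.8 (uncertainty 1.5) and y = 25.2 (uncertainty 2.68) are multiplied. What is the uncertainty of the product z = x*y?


For a product z = x*y, the relative uncertainty is:
uz/z = sqrt((ux/x)^2 + (uy/y)^2)
Relative uncertainties: ux/x = 1.5/75.8 = 0.019789
uy/y = 2.68/25.2 = 0.106349
z = 75.8 * 25.2 = 1910.2
uz = 1910.2 * sqrt(0.019789^2 + 0.106349^2) = 206.631

206.631


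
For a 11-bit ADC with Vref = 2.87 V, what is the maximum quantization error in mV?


The maximum quantization error is +/- LSB/2.
LSB = Vref / 2^n = 2.87 / 2048 = 0.00140137 V
Max error = LSB / 2 = 0.00140137 / 2 = 0.00070068 V
Max error = 0.7007 mV

0.7007 mV


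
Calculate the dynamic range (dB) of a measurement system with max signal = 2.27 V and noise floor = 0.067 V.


Dynamic range = 20 * log10(Vmax / Vnoise).
DR = 20 * log10(2.27 / 0.067)
DR = 20 * log10(33.88)
DR = 30.6 dB

30.6 dB


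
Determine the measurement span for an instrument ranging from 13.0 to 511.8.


Span = upper range - lower range.
Span = 511.8 - (13.0)
Span = 498.8

498.8


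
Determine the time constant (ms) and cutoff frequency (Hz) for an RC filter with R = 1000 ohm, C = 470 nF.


Time constant: tau = R * C.
tau = 1000 * 4.70e-07 = 0.00047 s
tau = 0.47 ms
Cutoff frequency: fc = 1 / (2*pi*R*C).
fc = 1 / (2*pi*0.00047) = 338.63 Hz

tau = 0.47 ms, fc = 338.63 Hz


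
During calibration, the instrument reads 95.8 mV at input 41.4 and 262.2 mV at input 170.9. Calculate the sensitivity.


Sensitivity = (y2 - y1) / (x2 - x1).
S = (262.2 - 95.8) / (170.9 - 41.4)
S = 166.4 / 129.5
S = 1.2849 mV/unit

1.2849 mV/unit


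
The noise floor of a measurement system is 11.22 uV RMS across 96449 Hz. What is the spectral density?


Noise spectral density = Vrms / sqrt(BW).
NSD = 11.22 / sqrt(96449)
NSD = 11.22 / 310.5624
NSD = 0.0361 uV/sqrt(Hz)

0.0361 uV/sqrt(Hz)


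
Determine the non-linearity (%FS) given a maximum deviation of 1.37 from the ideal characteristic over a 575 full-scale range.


Linearity error = (max deviation / full scale) * 100%.
Linearity = (1.37 / 575) * 100
Linearity = 0.238 %FS

0.238 %FS


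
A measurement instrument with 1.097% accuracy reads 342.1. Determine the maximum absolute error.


Absolute error = (accuracy% / 100) * reading.
Error = (1.097 / 100) * 342.1
Error = 0.01097 * 342.1
Error = 3.7528

3.7528


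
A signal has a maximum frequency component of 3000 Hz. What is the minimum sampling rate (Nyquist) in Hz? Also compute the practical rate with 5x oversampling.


By Nyquist theorem, fs_min = 2 * fmax.
fs_min = 2 * 3000 = 6000 Hz
Practical rate = 5 * fs_min = 5 * 6000 = 30000 Hz

fs_min = 6000 Hz, fs_practical = 30000 Hz


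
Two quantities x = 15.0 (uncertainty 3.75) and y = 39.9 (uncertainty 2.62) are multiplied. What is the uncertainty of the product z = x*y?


For a product z = x*y, the relative uncertainty is:
uz/z = sqrt((ux/x)^2 + (uy/y)^2)
Relative uncertainties: ux/x = 3.75/15.0 = 0.25
uy/y = 2.62/39.9 = 0.065664
z = 15.0 * 39.9 = 598.5
uz = 598.5 * sqrt(0.25^2 + 0.065664^2) = 154.7

154.7


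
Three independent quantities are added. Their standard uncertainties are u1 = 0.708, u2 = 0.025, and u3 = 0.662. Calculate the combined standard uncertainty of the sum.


For a sum of independent quantities, uc = sqrt(u1^2 + u2^2 + u3^2).
uc = sqrt(0.708^2 + 0.025^2 + 0.662^2)
uc = sqrt(0.501264 + 0.000625 + 0.438244)
uc = 0.9696

0.9696


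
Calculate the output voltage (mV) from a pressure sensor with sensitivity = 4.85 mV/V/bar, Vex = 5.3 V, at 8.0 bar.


Output = sensitivity * Vex * P.
Vout = 4.85 * 5.3 * 8.0
Vout = 25.705 * 8.0
Vout = 205.64 mV

205.64 mV


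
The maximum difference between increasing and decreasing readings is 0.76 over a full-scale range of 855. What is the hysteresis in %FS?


Hysteresis = (max difference / full scale) * 100%.
H = (0.76 / 855) * 100
H = 0.089 %FS

0.089 %FS


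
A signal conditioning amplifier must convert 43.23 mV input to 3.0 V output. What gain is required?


Gain = Vout / Vin (converting to same units).
G = 3.0 V / 43.23 mV
G = 3000.0 mV / 43.23 mV
G = 69.4

69.4


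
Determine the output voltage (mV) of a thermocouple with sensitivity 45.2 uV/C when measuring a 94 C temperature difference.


The thermocouple output V = sensitivity * dT.
V = 45.2 uV/C * 94 C
V = 4248.8 uV
V = 4.249 mV

4.249 mV


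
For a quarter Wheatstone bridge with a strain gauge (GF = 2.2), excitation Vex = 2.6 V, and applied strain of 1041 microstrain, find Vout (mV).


Quarter bridge output: Vout = (GF * epsilon * Vex) / 4.
Vout = (2.2 * 1041e-6 * 2.6) / 4
Vout = 0.00595452 / 4 V
Vout = 0.00148863 V = 1.4886 mV

1.4886 mV


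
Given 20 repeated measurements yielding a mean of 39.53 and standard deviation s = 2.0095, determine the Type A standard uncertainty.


The standard uncertainty for Type A evaluation is u = s / sqrt(n).
u = 2.0095 / sqrt(20)
u = 2.0095 / 4.4721
u = 0.4493

0.4493


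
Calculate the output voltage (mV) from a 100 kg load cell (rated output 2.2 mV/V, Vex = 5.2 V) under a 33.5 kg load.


Vout = rated_output * Vex * (load / capacity).
Vout = 2.2 * 5.2 * (33.5 / 100)
Vout = 2.2 * 5.2 * 0.335
Vout = 3.832 mV

3.832 mV


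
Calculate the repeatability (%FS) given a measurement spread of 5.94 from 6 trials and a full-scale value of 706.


Repeatability = (spread / full scale) * 100%.
R = (5.94 / 706) * 100
R = 0.841 %FS

0.841 %FS


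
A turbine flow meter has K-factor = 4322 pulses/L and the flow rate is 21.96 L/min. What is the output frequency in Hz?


Frequency = K * Q / 60 (converting L/min to L/s).
f = 4322 * 21.96 / 60
f = 94911.12 / 60
f = 1581.85 Hz

1581.85 Hz


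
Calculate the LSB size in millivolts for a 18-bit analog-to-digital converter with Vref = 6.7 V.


The resolution (LSB) of an ADC is Vref / 2^n.
LSB = 6.7 / 2^18
LSB = 6.7 / 262144
LSB = 2.556e-05 V = 0.02555847 mV

0.02555847 mV


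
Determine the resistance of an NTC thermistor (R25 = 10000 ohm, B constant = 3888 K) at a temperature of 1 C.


NTC thermistor equation: Rt = R25 * exp(B * (1/T - 1/T25)).
T in Kelvin: 274.15 K, T25 = 298.15 K
1/T - 1/T25 = 1/274.15 - 1/298.15 = 0.00029362
B * (1/T - 1/T25) = 3888 * 0.00029362 = 1.1416
Rt = 10000 * exp(1.1416) = 31317.8 ohm

31317.8 ohm


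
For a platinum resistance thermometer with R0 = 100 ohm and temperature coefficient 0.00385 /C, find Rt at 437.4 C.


The RTD equation: Rt = R0 * (1 + alpha * T).
Rt = 100 * (1 + 0.00385 * 437.4)
Rt = 100 * (1 + 1.68399)
Rt = 100 * 2.68399
Rt = 268.399 ohm

268.399 ohm


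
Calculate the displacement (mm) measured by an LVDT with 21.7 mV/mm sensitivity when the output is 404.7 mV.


Displacement = Vout / sensitivity.
d = 404.7 / 21.7
d = 18.65 mm

18.65 mm


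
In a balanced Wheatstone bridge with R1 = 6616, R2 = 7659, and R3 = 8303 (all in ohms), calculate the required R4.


At balance: R1*R4 = R2*R3, so R4 = R2*R3/R1.
R4 = 7659 * 8303 / 6616
R4 = 63592677 / 6616
R4 = 9611.95 ohm

9611.95 ohm


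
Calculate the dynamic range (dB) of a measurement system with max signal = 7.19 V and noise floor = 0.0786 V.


Dynamic range = 20 * log10(Vmax / Vnoise).
DR = 20 * log10(7.19 / 0.0786)
DR = 20 * log10(91.48)
DR = 39.23 dB

39.23 dB


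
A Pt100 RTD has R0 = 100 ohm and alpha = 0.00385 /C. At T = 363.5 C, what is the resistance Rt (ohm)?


The RTD equation: Rt = R0 * (1 + alpha * T).
Rt = 100 * (1 + 0.00385 * 363.5)
Rt = 100 * (1 + 1.399475)
Rt = 100 * 2.399475
Rt = 239.947 ohm

239.947 ohm


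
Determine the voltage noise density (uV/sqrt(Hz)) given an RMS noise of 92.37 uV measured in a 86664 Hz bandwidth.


Noise spectral density = Vrms / sqrt(BW).
NSD = 92.37 / sqrt(86664)
NSD = 92.37 / 294.3875
NSD = 0.3138 uV/sqrt(Hz)

0.3138 uV/sqrt(Hz)


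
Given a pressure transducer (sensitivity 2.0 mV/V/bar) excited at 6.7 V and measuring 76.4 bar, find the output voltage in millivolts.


Output = sensitivity * Vex * P.
Vout = 2.0 * 6.7 * 76.4
Vout = 13.4 * 76.4
Vout = 1023.76 mV

1023.76 mV
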